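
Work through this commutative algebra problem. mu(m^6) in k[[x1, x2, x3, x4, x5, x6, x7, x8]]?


C(n+d-1,d)=C(13,6)=1716


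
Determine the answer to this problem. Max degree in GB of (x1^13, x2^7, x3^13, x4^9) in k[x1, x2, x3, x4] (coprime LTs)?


Pure powers, coprime LTs => already GB.
Degrees: 13, 7, 13, 9
Max=13


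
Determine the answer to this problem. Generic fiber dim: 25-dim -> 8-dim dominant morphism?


dim(fiber)=dim(X)-dim(Y)=25-8=17


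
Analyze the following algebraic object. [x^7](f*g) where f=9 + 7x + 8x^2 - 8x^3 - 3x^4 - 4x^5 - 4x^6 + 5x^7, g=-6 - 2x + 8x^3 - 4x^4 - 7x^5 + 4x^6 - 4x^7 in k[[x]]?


[x^7] = sum a_i*b_j, i+j=7
  9*-4=-36
  7*4=28
  8*-7=-56
  -8*-4=32
  -3*8=-24
  -4*-2=8
  5*-6=-30
Sum=-78


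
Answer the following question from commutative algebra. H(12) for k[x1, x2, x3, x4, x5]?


C(d+n-1,n-1)=C(16,4)=1820


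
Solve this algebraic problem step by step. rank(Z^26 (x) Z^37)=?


rank(M(x)N) = rank(M)*rank(N)
26*37 = 962


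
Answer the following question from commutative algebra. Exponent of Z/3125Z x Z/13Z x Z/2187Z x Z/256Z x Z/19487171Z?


Exponent = lcm of the cyclic orders; pairwise coprime => product.
5^5*13^1*3^7*2^8*11^7=3125*13*2187*256*19487171=443231806960800000


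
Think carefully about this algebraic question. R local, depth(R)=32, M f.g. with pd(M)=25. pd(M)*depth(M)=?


pd+depth=32
depth=32-25=7
pd*depth=25*7=175


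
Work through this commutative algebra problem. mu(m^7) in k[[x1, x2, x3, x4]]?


C(n+d-1,d)=C(10,7)=120


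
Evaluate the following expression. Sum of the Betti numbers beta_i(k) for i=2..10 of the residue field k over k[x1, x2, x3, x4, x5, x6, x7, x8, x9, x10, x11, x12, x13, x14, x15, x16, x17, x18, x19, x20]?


Koszul resolution: beta_i(k)=C(n,i), n=20
C(20,2)=190, C(20,3)=1140, C(20,4)=4845, C(20,5)=15504, C(20,6)=38760, C(20,7)=77520, C(20,8)=125970, C(20,9)=167960, C(20,10)=184756
Sum=616645


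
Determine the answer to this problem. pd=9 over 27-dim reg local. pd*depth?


pd+depth=27
depth=27-9=18
pd*depth=9*18=162


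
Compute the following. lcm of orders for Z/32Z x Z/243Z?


Exponent = lcm of the cyclic orders; pairwise coprime => product.
2^5*3^5=32*243=7776


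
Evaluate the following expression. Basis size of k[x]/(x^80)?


Basis: 1,x,...,x^79
dim=80


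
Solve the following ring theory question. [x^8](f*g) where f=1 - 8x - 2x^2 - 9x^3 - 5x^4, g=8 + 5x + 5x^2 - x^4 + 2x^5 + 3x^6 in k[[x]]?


[x^8] = sum a_i*b_j, i+j=8
  -2*3=-6
  -9*2=-18
  -5*-1=5
Sum=-19


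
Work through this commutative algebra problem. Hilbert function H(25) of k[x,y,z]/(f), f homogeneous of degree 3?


C(27,2)-C(24,2)=351-276=75


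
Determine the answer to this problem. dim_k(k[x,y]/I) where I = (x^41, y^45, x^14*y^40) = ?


k[x,y]/I, I = (x^41, y^45, x^14*y^40)
Rect: 41x45=1845. Corner: (41-14)x(45-40)=135.
dim = 1845-135 = 1710


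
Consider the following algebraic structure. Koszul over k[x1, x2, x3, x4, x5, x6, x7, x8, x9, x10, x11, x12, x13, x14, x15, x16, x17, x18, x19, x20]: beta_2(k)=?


C(n,i)=C(20,2)=190


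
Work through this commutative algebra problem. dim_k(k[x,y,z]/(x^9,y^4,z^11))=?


Basis: x^iy^jz^k, i<9,j<4,k<11
9*4*11=396


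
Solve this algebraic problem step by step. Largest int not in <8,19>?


gcd(8,19)=1 => F=ab-a-b=8*19-8-19=152-27=125


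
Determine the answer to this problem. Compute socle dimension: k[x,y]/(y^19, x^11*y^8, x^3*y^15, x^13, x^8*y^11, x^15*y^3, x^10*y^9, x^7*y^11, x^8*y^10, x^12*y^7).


Socle = ann(m) = span of standard monomials u with x*u, y*u in I (staircase corners).
Redundant generators: x^8*y^11, x^15*y^3
Minimal generators: x^13, x^12*y^7, x^11*y^8, x^10*y^9, x^8*y^10, x^7*y^11, x^3*y^15, y^19
Corners: x^2y^18, x^6y^14, x^7y^10, x^9y^9, x^10y^8, x^11y^7, x^12y^6
Socle dim=7


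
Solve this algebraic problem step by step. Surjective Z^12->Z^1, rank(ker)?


rank(ker) = 12-1 = 11


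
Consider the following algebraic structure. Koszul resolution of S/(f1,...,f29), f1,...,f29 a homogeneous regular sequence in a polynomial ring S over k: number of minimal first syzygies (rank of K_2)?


Regular sequence => Koszul complex is the minimal free resolution.
Syz_1 minimally generated by Koszul relations f_i*e_j - f_j*e_i (i<j): mu(Syz_1) = beta_2 = C(m,2) = m(m-1)/2
m=29
29*28/2 = 406


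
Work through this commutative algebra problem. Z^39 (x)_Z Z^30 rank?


rank(M(x)N) = rank(M)*rank(N)
39*30 = 1170


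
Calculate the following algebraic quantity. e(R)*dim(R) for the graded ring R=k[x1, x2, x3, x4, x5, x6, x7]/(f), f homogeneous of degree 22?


e(R)=deg(f)=22, dim(R)=7-1=6
e*dim=22*6=132


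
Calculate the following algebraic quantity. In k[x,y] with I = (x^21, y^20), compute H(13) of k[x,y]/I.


k[x,y], I = (x^21, y^20), d = 13
Need i < 21 and d-i < 20.
Range: 0 <= i <= 13.
H(13) = 14


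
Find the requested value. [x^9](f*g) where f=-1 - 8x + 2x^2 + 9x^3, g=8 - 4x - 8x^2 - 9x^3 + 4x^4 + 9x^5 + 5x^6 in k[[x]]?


[x^9] = sum a_i*b_j, i+j=9
  9*5=45
Sum=45


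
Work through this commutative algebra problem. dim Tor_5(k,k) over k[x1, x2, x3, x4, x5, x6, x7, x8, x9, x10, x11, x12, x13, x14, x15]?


Koszul: C(n,i)=C(15,5)=3003


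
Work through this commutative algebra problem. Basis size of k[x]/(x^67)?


Basis: 1,x,...,x^66
dim=67


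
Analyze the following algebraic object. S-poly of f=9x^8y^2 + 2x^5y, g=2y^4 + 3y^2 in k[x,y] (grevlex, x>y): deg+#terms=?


LT(f)=9x^8y^2, LT(g)=2y^4
lcm(LM)=x^8y^4
S(f,g) (scaled by 18 to clear denominators) = 2y^2*f - 9x^8*g = -27x^8y^2 + 4x^5y^3
2 terms, deg 10.
10+2=12


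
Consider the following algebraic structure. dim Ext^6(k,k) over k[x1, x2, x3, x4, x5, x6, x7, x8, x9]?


C(n,i)=C(9,6)=84


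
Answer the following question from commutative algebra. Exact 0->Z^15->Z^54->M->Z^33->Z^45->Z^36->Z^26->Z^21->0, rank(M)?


Alt sum=0:
(-1)^0*15 + (-1)^1*54 + (-1)^2*? + (-1)^3*33 + (-1)^4*45 + (-1)^5*36 + (-1)^6*26 + (-1)^7*21=0
rank(M)=58


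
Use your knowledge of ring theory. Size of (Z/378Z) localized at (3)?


3-primary part: 378=3^3*14
Size=3^3=27


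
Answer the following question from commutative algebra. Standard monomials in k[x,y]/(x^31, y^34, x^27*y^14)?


k[x,y]/I, I = (x^31, y^34, x^27*y^14)
Rect: 31x34=1054. Corner: (31-27)x(34-14)=80.
dim = 1054-80 = 974


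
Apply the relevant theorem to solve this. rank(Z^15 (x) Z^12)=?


rank(M(x)N) = rank(M)*rank(N)
15*12 = 180


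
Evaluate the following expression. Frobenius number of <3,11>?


gcd(3,11)=1 => F=ab-a-b=3*11-3-11=33-14=19


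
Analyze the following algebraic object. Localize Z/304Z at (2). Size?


2-primary part: 304=2^4*19
Size=2^4=16


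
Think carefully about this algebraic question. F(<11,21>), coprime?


gcd(11,21)=1 => F=ab-a-b=11*21-11-21=231-32=199


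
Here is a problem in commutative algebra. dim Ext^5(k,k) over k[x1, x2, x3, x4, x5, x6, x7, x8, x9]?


C(n,i)=C(9,5)=126


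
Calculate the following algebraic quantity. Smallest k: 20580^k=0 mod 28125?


20580^k mod 28125:
k=1: 20580
k=2: 2025
k=3: 21375
k=4: 22500
k=5: 0
First zero at k = 5


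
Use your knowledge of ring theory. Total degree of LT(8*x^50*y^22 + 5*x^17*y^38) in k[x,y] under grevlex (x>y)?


LT: 8*x^50*y^22
deg_x=50, deg_y=22
Total=50+22=72


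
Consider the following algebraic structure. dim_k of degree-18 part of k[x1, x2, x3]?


C(d+n-1,n-1)=C(20,2)=190


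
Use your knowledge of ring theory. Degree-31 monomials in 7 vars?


C(d+n-1,n-1)=C(37,6)=2324784


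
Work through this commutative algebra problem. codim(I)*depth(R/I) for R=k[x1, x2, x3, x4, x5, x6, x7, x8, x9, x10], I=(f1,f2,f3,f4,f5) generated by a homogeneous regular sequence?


codim=5, depth=dim(R/I)=10-5=5
Product=5*5=25


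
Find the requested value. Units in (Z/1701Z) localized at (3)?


Local ring = Z/243Z.
phi(243) = 3^4*(3-1) = 162


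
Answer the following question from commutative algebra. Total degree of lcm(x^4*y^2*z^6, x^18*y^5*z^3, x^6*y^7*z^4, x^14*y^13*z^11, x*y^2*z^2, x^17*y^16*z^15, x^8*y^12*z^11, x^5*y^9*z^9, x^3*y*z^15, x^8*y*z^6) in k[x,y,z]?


lcm = componentwise max:
x: max(4,18,6,14,1,17,8,5,3,8)=18
y: max(2,5,7,13,2,16,12,9,1,1)=16
z: max(6,3,4,11,2,15,11,9,15,6)=15
Total=18+16+15=49


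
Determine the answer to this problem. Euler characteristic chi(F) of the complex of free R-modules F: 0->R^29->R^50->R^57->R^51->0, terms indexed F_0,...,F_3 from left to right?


chi = sum (-1)^i * rank:
(-1)^0*29=29
(-1)^1*50=-50
(-1)^2*57=57
(-1)^3*51=-51
chi=-15


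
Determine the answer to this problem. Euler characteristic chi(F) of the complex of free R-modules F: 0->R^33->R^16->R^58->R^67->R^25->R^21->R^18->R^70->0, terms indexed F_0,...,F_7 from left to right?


chi = sum (-1)^i * rank:
(-1)^0*33=33
(-1)^1*16=-16
(-1)^2*58=58
(-1)^3*67=-67
(-1)^4*25=25
(-1)^5*21=-21
(-1)^6*18=18
(-1)^7*70=-70
chi=-40


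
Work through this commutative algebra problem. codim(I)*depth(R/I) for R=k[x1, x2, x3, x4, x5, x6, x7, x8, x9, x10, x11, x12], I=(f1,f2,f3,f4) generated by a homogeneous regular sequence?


codim=4, depth=dim(R/I)=12-4=8
Product=4*8=32


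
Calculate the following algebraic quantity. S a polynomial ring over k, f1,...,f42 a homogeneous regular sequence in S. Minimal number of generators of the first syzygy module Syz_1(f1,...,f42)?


Regular sequence => Koszul complex is the minimal free resolution.
Syz_1 minimally generated by Koszul relations f_i*e_j - f_j*e_i (i<j): mu(Syz_1) = beta_2 = C(m,2) = m(m-1)/2
m=42
42*41/2 = 861


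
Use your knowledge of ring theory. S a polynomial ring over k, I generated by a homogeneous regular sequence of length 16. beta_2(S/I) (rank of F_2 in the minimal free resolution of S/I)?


Regular sequence => Koszul complex is the minimal free resolution.
Syz_1 minimally generated by Koszul relations f_i*e_j - f_j*e_i (i<j): mu(Syz_1) = beta_2 = C(m,2) = m(m-1)/2
m=16
16*15/2 = 120


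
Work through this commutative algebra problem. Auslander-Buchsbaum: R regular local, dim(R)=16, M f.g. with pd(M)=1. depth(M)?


pd+depth=depth(R)=16
depth=16-1=15


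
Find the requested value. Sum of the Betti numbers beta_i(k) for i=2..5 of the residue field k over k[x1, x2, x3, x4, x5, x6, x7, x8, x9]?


Koszul resolution: beta_i(k)=C(n,i), n=9
C(9,2)=36, C(9,3)=84, C(9,4)=126, C(9,5)=126
Sum=372


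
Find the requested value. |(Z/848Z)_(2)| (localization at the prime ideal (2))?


2-primary part: 848=2^4*53
Size=2^4=16


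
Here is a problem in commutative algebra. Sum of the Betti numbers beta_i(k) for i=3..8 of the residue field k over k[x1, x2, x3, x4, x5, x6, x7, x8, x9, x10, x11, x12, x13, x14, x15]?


Koszul resolution: beta_i(k)=C(n,i), n=15
C(15,3)=455, C(15,4)=1365, C(15,5)=3003, C(15,6)=5005, C(15,7)=6435, C(15,8)=6435
Sum=22698


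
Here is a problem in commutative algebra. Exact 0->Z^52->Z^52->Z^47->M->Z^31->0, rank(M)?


Alt sum=0:
(-1)^0*52 + (-1)^1*52 + (-1)^2*47 + (-1)^3*? + (-1)^4*31=0
rank(M)=78


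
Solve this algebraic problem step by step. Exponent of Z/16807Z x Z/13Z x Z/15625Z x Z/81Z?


Exponent = lcm of the cyclic orders; pairwise coprime => product.
7^5*13^1*5^6*3^4=16807*13*15625*81=276527671875


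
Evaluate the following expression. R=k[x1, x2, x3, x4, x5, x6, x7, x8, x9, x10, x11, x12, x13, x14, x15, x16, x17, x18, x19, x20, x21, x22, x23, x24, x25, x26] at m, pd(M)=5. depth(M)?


pd+depth=depth(R)=26
depth=26-5=21


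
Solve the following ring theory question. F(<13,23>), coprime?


gcd(13,23)=1 => F=ab-a-b=13*23-13-23=299-36=263


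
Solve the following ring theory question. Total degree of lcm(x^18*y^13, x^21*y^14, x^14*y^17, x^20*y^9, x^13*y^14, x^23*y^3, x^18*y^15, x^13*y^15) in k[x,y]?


lcm = componentwise max:
x: max(18,21,14,20,13,23,18,13)=23
y: max(13,14,17,9,14,3,15,15)=17
Total=23+17=40


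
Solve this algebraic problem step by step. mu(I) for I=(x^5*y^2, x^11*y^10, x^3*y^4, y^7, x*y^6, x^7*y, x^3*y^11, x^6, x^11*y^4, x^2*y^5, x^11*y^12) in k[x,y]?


Remove redundant (divisible by others).
x^11*y^12 redundant.
x^7*y redundant.
x^11*y^4 redundant.
x^11*y^10 redundant.
x^3*y^11 redundant.
Min: x^6, x^5*y^2, x^3*y^4, x^2*y^5, x*y^6, y^7
Count=6


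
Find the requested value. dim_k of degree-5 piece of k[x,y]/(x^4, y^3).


k[x,y], I = (x^4, y^3), d = 5
Need i < 4 and d-i < 3.
Range: 3 <= i <= 3.
H(5) = 1


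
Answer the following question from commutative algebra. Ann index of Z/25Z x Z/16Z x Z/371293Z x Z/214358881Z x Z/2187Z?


Exponent = lcm of the cyclic orders; pairwise coprime => product.
5^2*2^4*13^5*11^8*3^7=25*16*371293*214358881*2187=69625290012340748400


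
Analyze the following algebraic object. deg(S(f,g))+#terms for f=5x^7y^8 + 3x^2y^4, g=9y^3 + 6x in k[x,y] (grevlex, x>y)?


LT(f)=5x^7y^8, LT(g)=9y^3
lcm(LM)=x^7y^8
S(f,g) (scaled by 45 to clear denominators) = 9*f - 5x^7y^5*g = -30x^8y^5 + 27x^2y^4
2 terms, deg 13.
13+2=15


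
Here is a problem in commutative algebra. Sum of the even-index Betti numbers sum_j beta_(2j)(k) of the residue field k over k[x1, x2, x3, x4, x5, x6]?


Koszul resolution: beta_i(k)=C(n,i), n=6
sum_even C(6,i) = 2^(n-1) = 2^5 = 32


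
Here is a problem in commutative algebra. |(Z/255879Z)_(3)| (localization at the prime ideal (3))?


3-primary part: 255879=3^9*13
Size=3^9=19683


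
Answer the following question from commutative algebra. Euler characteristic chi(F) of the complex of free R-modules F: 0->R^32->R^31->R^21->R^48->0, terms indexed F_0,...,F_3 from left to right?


chi = sum (-1)^i * rank:
(-1)^0*32=32
(-1)^1*31=-31
(-1)^2*21=21
(-1)^3*48=-48
chi=-26


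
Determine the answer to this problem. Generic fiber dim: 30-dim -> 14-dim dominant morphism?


dim(fiber)=dim(X)-dim(Y)=30-14=16


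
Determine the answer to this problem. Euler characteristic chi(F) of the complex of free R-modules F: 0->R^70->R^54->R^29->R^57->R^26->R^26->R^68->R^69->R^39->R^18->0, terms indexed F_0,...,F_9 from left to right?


chi = sum (-1)^i * rank:
(-1)^0*70=70
(-1)^1*54=-54
(-1)^2*29=29
(-1)^3*57=-57
(-1)^4*26=26
(-1)^5*26=-26
(-1)^6*68=68
(-1)^7*69=-69
(-1)^8*39=39
(-1)^9*18=-18
chi=8


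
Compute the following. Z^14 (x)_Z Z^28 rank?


rank(M(x)N) = rank(M)*rank(N)
14*28 = 392


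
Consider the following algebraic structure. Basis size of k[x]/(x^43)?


Basis: 1,x,...,x^42
dim=43


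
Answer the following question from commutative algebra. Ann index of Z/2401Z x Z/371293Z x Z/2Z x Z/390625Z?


Exponent = lcm of the cyclic orders; pairwise coprime => product.
7^4*13^5*2^1*5^8=2401*371293*2*390625=696464447656250


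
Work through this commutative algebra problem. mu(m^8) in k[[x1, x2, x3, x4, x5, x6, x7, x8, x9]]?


C(n+d-1,d)=C(16,8)=12870


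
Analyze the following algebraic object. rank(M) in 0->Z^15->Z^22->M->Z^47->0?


Alt sum=0:
(-1)^0*15 + (-1)^1*22 + (-1)^2*? + (-1)^3*47=0
rank(M)=54


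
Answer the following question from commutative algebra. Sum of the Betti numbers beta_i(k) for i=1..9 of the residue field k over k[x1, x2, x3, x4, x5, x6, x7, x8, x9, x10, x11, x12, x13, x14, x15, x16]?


Koszul resolution: beta_i(k)=C(n,i), n=16
C(16,1)=16, C(16,2)=120, C(16,3)=560, C(16,4)=1820, C(16,5)=4368, C(16,6)=8008, C(16,7)=11440, C(16,8)=12870, C(16,9)=11440
Sum=50642


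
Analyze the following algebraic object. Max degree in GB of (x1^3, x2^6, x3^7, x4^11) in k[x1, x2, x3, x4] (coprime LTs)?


Pure powers, coprime LTs => already GB.
Degrees: 3, 6, 7, 11
Max=11


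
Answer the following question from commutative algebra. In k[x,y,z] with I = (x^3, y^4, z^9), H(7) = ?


Need i<3, j<4, k<9 with i+j+k=7.
For each i, j ranges over max(0,7-i-8)..min(3,7-i):
  i=0: j in [0,3] -> 4
  i=1: j in [0,3] -> 4
  i=2: j in [0,3] -> 4
H(7) = 4+4+4 = 12


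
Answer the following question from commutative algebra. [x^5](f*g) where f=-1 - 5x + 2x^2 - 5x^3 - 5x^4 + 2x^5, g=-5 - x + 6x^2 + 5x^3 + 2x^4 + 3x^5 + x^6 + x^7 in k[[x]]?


[x^5] = sum a_i*b_j, i+j=5
  -1*3=-3
  -5*2=-10
  2*5=10
  -5*6=-30
  -5*-1=5
  2*-5=-10
Sum=-38


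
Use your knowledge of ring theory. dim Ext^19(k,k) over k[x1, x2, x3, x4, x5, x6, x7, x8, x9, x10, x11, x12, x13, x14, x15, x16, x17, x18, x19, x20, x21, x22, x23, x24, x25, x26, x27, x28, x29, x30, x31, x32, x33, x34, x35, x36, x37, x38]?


C(n,i)=C(38,19)=35345263800


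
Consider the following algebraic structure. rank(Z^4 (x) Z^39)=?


rank(M(x)N) = rank(M)*rank(N)
4*39 = 156


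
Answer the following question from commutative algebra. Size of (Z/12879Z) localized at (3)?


3-primary part: 12879=3^5*53
Size=3^5=243


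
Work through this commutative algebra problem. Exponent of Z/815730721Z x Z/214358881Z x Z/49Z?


Exponent = lcm of the cyclic orders; pairwise coprime => product.
13^8*11^8*7^2=815730721*214358881*49=8568097102993276849


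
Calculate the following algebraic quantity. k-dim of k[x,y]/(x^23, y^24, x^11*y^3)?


k[x,y]/I, I = (x^23, y^24, x^11*y^3)
Rect: 23x24=552. Corner: (23-11)x(24-3)=252.
dim = 552-252 = 300


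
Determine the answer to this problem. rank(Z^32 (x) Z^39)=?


rank(M(x)N) = rank(M)*rank(N)
32*39 = 1248


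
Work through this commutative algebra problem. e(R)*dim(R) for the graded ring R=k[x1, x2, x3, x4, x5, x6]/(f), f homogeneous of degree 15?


e(R)=deg(f)=15, dim(R)=6-1=5
e*dim=15*5=75


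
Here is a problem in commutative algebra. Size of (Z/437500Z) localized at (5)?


5-primary part: 437500=5^6*28
Size=5^6=15625


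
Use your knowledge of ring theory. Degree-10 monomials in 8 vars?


C(d+n-1,n-1)=C(17,7)=19448


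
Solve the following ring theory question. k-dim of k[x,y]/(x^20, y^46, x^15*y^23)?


k[x,y]/I, I = (x^20, y^46, x^15*y^23)
Rect: 20x46=920. Corner: (20-15)x(46-23)=115.
dim = 920-115 = 805


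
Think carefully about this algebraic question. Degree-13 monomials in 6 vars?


C(d+n-1,n-1)=C(18,5)=8568


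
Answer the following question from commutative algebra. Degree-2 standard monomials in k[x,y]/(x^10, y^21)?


k[x,y], I = (x^10, y^21), d = 2
Need i < 10 and d-i < 21.
Range: 0 <= i <= 2.
H(2) = 3


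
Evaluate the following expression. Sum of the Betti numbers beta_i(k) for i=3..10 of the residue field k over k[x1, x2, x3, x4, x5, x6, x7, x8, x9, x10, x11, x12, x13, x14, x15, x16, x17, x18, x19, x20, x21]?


Koszul resolution: beta_i(k)=C(n,i), n=21
C(21,3)=1330, C(21,4)=5985, C(21,5)=20349, C(21,6)=54264, C(21,7)=116280, C(21,8)=203490, C(21,9)=293930, C(21,10)=352716
Sum=1048344


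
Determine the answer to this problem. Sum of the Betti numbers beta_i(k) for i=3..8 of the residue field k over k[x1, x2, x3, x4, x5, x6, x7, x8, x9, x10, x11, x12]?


Koszul resolution: beta_i(k)=C(n,i), n=12
C(12,3)=220, C(12,4)=495, C(12,5)=792, C(12,6)=924, C(12,7)=792, C(12,8)=495
Sum=3718


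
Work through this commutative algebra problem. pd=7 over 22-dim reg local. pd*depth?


pd+depth=22
depth=22-7=15
pd*depth=7*15=105


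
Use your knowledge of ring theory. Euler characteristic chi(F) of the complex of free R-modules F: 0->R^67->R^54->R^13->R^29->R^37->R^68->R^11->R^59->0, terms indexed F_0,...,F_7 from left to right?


chi = sum (-1)^i * rank:
(-1)^0*67=67
(-1)^1*54=-54
(-1)^2*13=13
(-1)^3*29=-29
(-1)^4*37=37
(-1)^5*68=-68
(-1)^6*11=11
(-1)^7*59=-59
chi=-82


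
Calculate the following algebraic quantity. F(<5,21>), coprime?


gcd(5,21)=1 => F=ab-a-b=5*21-5-21=105-26=79


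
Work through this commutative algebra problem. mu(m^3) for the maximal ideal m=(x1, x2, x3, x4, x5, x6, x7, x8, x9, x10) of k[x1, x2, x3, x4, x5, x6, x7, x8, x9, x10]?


Graded Nakayama: mu(m^d) = dim_k (m^d/m^(d+1)) = #degree-3 monomials in 10 vars
C(n+d-1,d)=C(12,3)=220


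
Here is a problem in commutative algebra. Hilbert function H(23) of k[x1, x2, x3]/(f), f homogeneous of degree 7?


C(25,2)-C(18,2)=300-153=147


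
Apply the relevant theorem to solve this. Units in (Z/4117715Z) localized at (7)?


Local ring = Z/823543Z.
phi(823543) = 7^6*(7-1) = 705894


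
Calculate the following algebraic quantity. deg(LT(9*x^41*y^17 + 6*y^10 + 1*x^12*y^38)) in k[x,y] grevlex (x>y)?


LT: 9*x^41*y^17
deg_x=41, deg_y=17
Total=41+17=58


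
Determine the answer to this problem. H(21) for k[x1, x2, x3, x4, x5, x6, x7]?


C(d+n-1,n-1)=C(27,6)=296010


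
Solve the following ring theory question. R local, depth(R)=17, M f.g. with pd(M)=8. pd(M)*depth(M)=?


pd+depth=17
depth=17-8=9
pd*depth=8*9=72


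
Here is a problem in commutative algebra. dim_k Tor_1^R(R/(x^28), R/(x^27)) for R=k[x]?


Tor_1(R/I,R/J)=(I cap J)/IJ=(x^28)/(x^55)
dim=55-28=min(28,27)=27


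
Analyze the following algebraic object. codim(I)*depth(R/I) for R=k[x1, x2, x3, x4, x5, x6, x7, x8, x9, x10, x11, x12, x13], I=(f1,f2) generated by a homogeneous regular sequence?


codim=2, depth=dim(R/I)=13-2=11
Product=2*11=22


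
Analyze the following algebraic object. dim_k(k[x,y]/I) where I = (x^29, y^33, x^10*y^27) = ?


k[x,y]/I, I = (x^29, y^33, x^10*y^27)
Rect: 29x33=957. Corner: (29-10)x(33-27)=114.
dim = 957-114 = 843


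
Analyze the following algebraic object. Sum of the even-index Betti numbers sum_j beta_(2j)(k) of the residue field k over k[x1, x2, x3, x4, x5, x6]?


Koszul resolution: beta_i(k)=C(n,i), n=6
sum_even C(6,i) = 2^(n-1) = 2^5 = 32


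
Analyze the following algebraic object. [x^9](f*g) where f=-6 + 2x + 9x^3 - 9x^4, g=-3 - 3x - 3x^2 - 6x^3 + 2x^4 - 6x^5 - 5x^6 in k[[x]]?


[x^9] = sum a_i*b_j, i+j=9
  9*-5=-45
  -9*-6=54
Sum=9


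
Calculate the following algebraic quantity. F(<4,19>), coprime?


gcd(4,19)=1 => F=ab-a-b=4*19-4-19=76-23=53


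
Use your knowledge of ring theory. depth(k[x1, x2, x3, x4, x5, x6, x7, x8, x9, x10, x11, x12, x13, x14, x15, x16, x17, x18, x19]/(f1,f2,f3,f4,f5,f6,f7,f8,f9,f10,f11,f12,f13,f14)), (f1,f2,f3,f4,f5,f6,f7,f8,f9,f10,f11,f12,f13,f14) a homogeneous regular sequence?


depth(R)=19
depth(R/I)=19-14=5


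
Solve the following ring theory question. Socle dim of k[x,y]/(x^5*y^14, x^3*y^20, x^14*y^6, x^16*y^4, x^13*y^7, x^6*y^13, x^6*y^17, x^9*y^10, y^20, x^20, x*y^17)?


Socle = ann(m) = span of standard monomials u with x*u, y*u in I (staircase corners).
Redundant generators: x^3*y^20, x^6*y^17
Minimal generators: x^20, x^16*y^4, x^14*y^6, x^13*y^7, x^9*y^10, x^6*y^13, x^5*y^14, x*y^17, y^20
Corners: y^19, x^4y^16, x^5y^13, x^8y^12, x^12y^9, x^13y^6, x^15y^5, x^19y^3
Socle dim=8


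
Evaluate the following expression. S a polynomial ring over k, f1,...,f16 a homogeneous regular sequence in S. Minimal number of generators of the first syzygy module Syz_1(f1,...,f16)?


Regular sequence => Koszul complex is the minimal free resolution.
Syz_1 minimally generated by Koszul relations f_i*e_j - f_j*e_i (i<j): mu(Syz_1) = beta_2 = C(m,2) = m(m-1)/2
m=16
16*15/2 = 120


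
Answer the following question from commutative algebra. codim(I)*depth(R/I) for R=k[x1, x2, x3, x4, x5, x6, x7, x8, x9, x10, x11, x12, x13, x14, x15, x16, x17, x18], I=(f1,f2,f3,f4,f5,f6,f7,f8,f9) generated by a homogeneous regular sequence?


codim=9, depth=dim(R/I)=18-9=9
Product=9*9=81


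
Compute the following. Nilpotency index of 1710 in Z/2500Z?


1710^k mod 2500:
k=1: 1710
k=2: 1600
k=3: 1000
k=4: 0
First zero at k = 4


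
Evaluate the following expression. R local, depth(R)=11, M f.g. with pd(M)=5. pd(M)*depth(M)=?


pd+depth=11
depth=11-5=6
pd*depth=5*6=30


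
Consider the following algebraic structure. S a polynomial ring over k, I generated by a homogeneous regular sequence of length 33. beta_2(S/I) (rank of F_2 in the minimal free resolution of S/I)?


Regular sequence => Koszul complex is the minimal free resolution.
Syz_1 minimally generated by Koszul relations f_i*e_j - f_j*e_i (i<j): mu(Syz_1) = beta_2 = C(m,2) = m(m-1)/2
m=33
33*32/2 = 528


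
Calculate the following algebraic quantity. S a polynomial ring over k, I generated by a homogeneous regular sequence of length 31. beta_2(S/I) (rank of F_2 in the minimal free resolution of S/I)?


Regular sequence => Koszul complex is the minimal free resolution.
Syz_1 minimally generated by Koszul relations f_i*e_j - f_j*e_i (i<j): mu(Syz_1) = beta_2 = C(m,2) = m(m-1)/2
m=31
31*30/2 = 465


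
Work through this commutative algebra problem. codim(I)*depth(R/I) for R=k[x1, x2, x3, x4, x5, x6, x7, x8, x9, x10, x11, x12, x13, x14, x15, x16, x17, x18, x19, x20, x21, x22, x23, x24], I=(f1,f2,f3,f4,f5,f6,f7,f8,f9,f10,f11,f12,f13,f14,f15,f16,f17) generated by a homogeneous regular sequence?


codim=17, depth=dim(R/I)=24-17=7
Product=17*7=119


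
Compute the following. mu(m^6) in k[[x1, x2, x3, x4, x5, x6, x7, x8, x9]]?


C(n+d-1,d)=C(14,6)=3003


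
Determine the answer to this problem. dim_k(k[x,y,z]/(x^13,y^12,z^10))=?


Basis: x^iy^jz^k, i<13,j<12,k<10
13*12*10=1560


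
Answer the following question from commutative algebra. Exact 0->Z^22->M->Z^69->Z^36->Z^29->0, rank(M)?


Alt sum=0:
(-1)^0*22 + (-1)^1*? + (-1)^2*69 + (-1)^3*36 + (-1)^4*29=0
rank(M)=84


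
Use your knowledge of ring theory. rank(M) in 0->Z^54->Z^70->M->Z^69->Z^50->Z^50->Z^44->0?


Alt sum=0:
(-1)^0*54 + (-1)^1*70 + (-1)^2*? + (-1)^3*69 + (-1)^4*50 + (-1)^5*50 + (-1)^6*44=0
rank(M)=41


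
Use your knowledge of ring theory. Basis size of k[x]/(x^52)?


Basis: 1,x,...,x^51
dim=52


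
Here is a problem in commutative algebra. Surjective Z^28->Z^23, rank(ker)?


rank(ker) = 28-23 = 5


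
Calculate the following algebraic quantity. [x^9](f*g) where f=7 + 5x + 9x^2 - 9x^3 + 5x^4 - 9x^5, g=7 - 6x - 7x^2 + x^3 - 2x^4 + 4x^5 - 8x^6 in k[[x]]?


[x^9] = sum a_i*b_j, i+j=9
  -9*-8=72
  5*4=20
  -9*-2=18
Sum=110


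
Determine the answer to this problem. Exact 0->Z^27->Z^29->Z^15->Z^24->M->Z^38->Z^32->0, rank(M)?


Alt sum=0:
(-1)^0*27 + (-1)^1*29 + (-1)^2*15 + (-1)^3*24 + (-1)^4*? + (-1)^5*38 + (-1)^6*32=0
rank(M)=17


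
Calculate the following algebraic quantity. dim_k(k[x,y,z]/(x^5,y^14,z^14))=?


Basis: x^iy^jz^k, i<5,j<14,k<14
5*14*14=980


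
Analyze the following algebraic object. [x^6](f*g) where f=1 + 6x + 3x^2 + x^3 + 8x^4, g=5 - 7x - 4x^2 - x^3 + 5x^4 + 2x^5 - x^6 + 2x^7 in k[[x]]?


[x^6] = sum a_i*b_j, i+j=6
  1*-1=-1
  6*2=12
  3*5=15
  1*-1=-1
  8*-4=-32
Sum=-7


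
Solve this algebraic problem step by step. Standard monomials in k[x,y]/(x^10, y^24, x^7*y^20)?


k[x,y]/I, I = (x^10, y^24, x^7*y^20)
Rect: 10x24=240. Corner: (10-7)x(24-20)=12.
dim = 240-12 = 228


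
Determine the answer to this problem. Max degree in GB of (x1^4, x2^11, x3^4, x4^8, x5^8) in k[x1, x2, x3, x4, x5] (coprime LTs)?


Pure powers, coprime LTs => already GB.
Degrees: 4, 11, 4, 8, 8
Max=11


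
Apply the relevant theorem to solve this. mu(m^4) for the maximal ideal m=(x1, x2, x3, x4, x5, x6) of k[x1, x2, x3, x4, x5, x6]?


Graded Nakayama: mu(m^d) = dim_k (m^d/m^(d+1)) = #degree-4 monomials in 6 vars
C(n+d-1,d)=C(9,4)=126


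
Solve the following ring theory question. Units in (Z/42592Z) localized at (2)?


Local ring = Z/32Z.
phi(32) = 2^4*(2-1) = 16


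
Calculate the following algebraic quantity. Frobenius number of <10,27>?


gcd(10,27)=1 => F=ab-a-b=10*27-10-27=270-37=233


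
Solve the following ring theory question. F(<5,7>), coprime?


gcd(5,7)=1 => F=ab-a-b=5*7-5-7=35-12=23


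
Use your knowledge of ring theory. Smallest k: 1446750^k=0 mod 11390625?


1446750^k mod 11390625:
k=1: 1446750
k=2: 1265625
k=3: 0
First zero at k = 3


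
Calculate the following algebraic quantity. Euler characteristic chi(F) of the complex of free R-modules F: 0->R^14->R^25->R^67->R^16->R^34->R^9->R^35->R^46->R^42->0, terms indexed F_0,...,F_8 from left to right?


chi = sum (-1)^i * rank:
(-1)^0*14=14
(-1)^1*25=-25
(-1)^2*67=67
(-1)^3*16=-16
(-1)^4*34=34
(-1)^5*9=-9
(-1)^6*35=35
(-1)^7*46=-46
(-1)^8*42=42
chi=96


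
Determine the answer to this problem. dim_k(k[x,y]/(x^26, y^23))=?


Basis: x^i*y^j, i<26, j<23
26*23=598


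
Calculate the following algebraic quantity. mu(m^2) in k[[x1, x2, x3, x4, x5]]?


C(n+d-1,d)=C(6,2)=15


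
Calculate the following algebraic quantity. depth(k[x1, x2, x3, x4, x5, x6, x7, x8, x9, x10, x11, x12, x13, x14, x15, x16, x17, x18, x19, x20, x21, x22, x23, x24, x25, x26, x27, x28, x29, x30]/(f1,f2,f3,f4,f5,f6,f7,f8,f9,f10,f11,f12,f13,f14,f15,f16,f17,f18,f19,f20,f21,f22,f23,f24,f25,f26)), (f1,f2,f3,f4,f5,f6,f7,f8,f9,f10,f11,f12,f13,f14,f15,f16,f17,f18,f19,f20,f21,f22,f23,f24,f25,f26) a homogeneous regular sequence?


depth(R)=30
depth(R/I)=30-26=4


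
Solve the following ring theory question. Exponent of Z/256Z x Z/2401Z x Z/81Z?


Exponent = lcm of the cyclic orders; pairwise coprime => product.
2^8*7^4*3^4=256*2401*81=49787136


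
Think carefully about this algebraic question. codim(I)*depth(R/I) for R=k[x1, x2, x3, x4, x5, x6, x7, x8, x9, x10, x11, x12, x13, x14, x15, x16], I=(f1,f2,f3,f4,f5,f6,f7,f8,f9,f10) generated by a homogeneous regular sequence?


codim=10, depth=dim(R/I)=16-10=6
Product=10*6=60


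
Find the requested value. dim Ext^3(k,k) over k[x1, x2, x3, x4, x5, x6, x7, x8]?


C(n,i)=C(8,3)=56


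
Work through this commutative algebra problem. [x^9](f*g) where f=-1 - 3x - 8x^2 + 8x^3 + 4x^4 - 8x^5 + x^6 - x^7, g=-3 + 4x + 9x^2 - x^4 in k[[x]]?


[x^9] = sum a_i*b_j, i+j=9
  -8*-1=8
  -1*9=-9
Sum=-1


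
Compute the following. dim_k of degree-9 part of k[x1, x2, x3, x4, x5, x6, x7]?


C(d+n-1,n-1)=C(15,6)=5005


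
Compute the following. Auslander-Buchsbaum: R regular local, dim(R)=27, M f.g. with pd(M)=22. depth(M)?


pd+depth=depth(R)=27
depth=27-22=5


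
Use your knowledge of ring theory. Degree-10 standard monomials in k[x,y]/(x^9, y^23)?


k[x,y], I = (x^9, y^23), d = 10
Need i < 9 and d-i < 23.
Range: 0 <= i <= 8.
H(10) = 9


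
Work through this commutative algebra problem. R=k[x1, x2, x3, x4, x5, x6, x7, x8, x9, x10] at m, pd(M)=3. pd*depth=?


pd+depth=10
depth=10-3=7
pd*depth=3*7=21


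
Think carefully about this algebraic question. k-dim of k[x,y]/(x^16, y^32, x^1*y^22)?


k[x,y]/I, I = (x^16, y^32, x^1*y^22)
Rect: 16x32=512. Corner: (16-1)x(32-22)=150.
dim = 512-150 = 362


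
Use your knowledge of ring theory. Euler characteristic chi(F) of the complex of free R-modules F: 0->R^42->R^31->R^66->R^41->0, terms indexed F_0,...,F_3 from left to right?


chi = sum (-1)^i * rank:
(-1)^0*42=42
(-1)^1*31=-31
(-1)^2*66=66
(-1)^3*41=-41
chi=36


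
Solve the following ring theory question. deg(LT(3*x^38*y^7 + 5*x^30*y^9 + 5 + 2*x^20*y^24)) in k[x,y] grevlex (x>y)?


LT: 3*x^38*y^7
deg_x=38, deg_y=7
Total=38+7=45


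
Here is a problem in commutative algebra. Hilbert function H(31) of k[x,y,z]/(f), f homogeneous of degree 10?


C(33,2)-C(23,2)=528-253=275


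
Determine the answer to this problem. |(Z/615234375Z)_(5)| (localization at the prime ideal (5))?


5-primary part: 615234375=5^10*63
Size=5^10=9765625


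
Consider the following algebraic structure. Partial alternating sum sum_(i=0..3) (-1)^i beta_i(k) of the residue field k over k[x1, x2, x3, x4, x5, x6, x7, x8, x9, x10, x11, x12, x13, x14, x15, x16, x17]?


Koszul resolution: beta_i(k)=C(n,i), n=17
sum_(i=0..p) (-1)^i C(n,i) = (-1)^p C(n-1,p)
(-1)^3*C(16,3) = (-1)^3*560 = -560


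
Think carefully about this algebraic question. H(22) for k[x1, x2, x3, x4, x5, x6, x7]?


C(d+n-1,n-1)=C(28,6)=376740


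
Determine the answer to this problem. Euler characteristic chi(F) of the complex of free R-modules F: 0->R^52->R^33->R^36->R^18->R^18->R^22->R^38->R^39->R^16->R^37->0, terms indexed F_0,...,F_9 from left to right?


chi = sum (-1)^i * rank:
(-1)^0*52=52
(-1)^1*33=-33
(-1)^2*36=36
(-1)^3*18=-18
(-1)^4*18=18
(-1)^5*22=-22
(-1)^6*38=38
(-1)^7*39=-39
(-1)^8*16=16
(-1)^9*37=-37
chi=11


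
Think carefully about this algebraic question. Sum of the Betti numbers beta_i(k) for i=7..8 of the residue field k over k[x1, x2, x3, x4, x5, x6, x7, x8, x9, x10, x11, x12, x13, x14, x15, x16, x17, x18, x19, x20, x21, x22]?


Koszul resolution: beta_i(k)=C(n,i), n=22
C(22,7)=170544, C(22,8)=319770
Sum=490314


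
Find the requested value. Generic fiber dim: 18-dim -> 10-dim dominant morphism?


dim(fiber)=dim(X)-dim(Y)=18-10=8


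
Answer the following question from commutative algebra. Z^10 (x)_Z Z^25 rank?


rank(M(x)N) = rank(M)*rank(N)
10*25 = 250


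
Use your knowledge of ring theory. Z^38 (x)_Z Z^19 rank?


rank(M(x)N) = rank(M)*rank(N)
38*19 = 722


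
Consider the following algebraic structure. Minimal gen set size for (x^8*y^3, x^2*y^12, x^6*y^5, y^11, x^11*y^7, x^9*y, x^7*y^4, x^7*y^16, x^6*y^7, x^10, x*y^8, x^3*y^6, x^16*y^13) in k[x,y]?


Remove redundant (divisible by others).
x^11*y^7 redundant.
x^16*y^13 redundant.
x^6*y^7 redundant.
x^7*y^16 redundant.
x^2*y^12 redundant.
Min: x^10, x^9*y, x^8*y^3, x^7*y^4, x^6*y^5, x^3*y^6, x*y^8, y^11
Count=8


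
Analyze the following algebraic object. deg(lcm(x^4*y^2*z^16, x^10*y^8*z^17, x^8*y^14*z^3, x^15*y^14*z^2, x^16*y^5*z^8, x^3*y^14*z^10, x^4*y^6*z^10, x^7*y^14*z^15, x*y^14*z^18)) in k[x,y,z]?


lcm = componentwise max:
x: max(4,10,8,15,16,3,4,7,1)=16
y: max(2,8,14,14,5,14,6,14,14)=14
z: max(16,17,3,2,8,10,10,15,18)=18
Total=16+14+18=48


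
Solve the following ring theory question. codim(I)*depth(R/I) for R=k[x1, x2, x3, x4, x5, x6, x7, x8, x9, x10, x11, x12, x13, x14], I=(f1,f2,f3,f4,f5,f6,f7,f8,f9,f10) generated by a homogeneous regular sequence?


codim=10, depth=dim(R/I)=14-10=4
Product=10*4=40


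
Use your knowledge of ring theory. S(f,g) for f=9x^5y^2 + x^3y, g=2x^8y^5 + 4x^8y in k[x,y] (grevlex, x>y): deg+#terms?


LT(f)=9x^5y^2, LT(g)=2x^8y^5
lcm(LM)=x^8y^5
S(f,g) (scaled by 18 to clear denominators) = 2x^3y^3*f - 9*g = 2x^6y^4 - 36x^8y
2 terms, deg 10.
10+2=12


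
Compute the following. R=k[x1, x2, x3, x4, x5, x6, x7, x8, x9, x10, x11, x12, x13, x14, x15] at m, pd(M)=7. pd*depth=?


pd+depth=15
depth=15-7=8
pd*depth=7*8=56


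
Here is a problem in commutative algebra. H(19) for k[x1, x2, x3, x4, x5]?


C(d+n-1,n-1)=C(23,4)=8855


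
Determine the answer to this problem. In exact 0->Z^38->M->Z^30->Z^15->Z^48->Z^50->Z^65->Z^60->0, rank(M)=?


Alt sum=0:
(-1)^0*38 + (-1)^1*? + (-1)^2*30 + (-1)^3*15 + (-1)^4*48 + (-1)^5*50 + (-1)^6*65 + (-1)^7*60=0
rank(M)=56


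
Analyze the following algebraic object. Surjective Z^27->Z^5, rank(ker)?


rank(ker) = 27-5 = 22


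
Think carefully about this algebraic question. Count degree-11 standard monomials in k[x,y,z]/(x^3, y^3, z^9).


Need i<3, j<3, k<9 with i+j+k=11.
For each i, j ranges over max(0,11-i-8)..min(2,11-i):
  i=0: j in [3,2] -> 0
  i=1: j in [2,2] -> 1
  i=2: j in [1,2] -> 2
H(11) = 0+1+2 = 3


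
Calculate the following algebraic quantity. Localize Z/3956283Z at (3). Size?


3-primary part: 3956283=3^10*67
Size=3^10=59049


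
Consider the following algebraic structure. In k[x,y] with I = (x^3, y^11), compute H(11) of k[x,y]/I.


k[x,y], I = (x^3, y^11), d = 11
Need i < 3 and d-i < 11.
Range: 1 <= i <= 2.
H(11) = 2


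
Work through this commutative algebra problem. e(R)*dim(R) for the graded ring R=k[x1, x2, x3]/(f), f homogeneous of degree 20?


e(R)=deg(f)=20, dim(R)=3-1=2
e*dim=20*2=40


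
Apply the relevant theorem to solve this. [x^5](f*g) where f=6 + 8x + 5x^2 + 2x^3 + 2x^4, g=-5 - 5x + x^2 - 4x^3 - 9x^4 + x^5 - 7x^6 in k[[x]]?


[x^5] = sum a_i*b_j, i+j=5
  6*1=6
  8*-9=-72
  5*-4=-20
  2*1=2
  2*-5=-10
Sum=-94


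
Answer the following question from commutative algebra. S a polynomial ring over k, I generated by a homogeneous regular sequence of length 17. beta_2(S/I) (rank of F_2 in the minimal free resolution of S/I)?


Regular sequence => Koszul complex is the minimal free resolution.
Syz_1 minimally generated by Koszul relations f_i*e_j - f_j*e_i (i<j): mu(Syz_1) = beta_2 = C(m,2) = m(m-1)/2
m=17
17*16/2 = 136


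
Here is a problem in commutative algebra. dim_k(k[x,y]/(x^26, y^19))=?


Basis: x^i*y^j, i<26, j<19
26*19=494


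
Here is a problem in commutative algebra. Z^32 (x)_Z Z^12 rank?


rank(M(x)N) = rank(M)*rank(N)
32*12 = 384


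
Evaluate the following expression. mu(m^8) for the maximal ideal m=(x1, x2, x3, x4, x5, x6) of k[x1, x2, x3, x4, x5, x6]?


Graded Nakayama: mu(m^d) = dim_k (m^d/m^(d+1)) = #degree-8 monomials in 6 vars
C(n+d-1,d)=C(13,8)=1287


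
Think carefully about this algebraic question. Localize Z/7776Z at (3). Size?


3-primary part: 7776=3^5*32
Size=3^5=243


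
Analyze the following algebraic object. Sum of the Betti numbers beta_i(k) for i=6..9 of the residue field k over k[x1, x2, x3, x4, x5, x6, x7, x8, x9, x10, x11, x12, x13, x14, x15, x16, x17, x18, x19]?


Koszul resolution: beta_i(k)=C(n,i), n=19
C(19,6)=27132, C(19,7)=50388, C(19,8)=75582, C(19,9)=92378
Sum=245480


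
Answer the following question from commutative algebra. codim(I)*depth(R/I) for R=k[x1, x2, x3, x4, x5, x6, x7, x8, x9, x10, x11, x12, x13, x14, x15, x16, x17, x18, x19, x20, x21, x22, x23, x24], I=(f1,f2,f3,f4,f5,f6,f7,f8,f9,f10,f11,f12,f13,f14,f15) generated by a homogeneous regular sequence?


codim=15, depth=dim(R/I)=24-15=9
Product=15*9=135


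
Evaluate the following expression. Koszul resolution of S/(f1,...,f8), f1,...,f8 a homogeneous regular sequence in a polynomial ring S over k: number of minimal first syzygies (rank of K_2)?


Regular sequence => Koszul complex is the minimal free resolution.
Syz_1 minimally generated by Koszul relations f_i*e_j - f_j*e_i (i<j): mu(Syz_1) = beta_2 = C(m,2) = m(m-1)/2
m=8
8*7/2 = 28


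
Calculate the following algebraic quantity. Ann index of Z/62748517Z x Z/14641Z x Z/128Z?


Exponent = lcm of the cyclic orders; pairwise coprime => product.
13^7*11^4*2^7=62748517*14641*128=117593732786816


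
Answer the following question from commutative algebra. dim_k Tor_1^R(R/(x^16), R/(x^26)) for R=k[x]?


Tor_1(R/I,R/J)=(I cap J)/IJ=(x^26)/(x^42)
dim=42-26=min(16,26)=16


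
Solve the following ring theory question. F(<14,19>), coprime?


gcd(14,19)=1 => F=ab-a-b=14*19-14-19=266-33=233


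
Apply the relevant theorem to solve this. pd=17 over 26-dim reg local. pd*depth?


pd+depth=26
depth=26-17=9
pd*depth=17*9=153


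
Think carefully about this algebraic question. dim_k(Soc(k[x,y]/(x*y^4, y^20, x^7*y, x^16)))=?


Socle = ann(m) = span of standard monomials u with x*u, y*u in I (staircase corners).
Minimal generators: x^16, x^7*y, x*y^4, y^20
Corners: y^19, x^6y^3, x^15
Socle dim=3


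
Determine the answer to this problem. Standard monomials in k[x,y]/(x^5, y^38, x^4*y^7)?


k[x,y]/I, I = (x^5, y^38, x^4*y^7)
Rect: 5x38=190. Corner: (5-4)x(38-7)=31.
dim = 190-31 = 159


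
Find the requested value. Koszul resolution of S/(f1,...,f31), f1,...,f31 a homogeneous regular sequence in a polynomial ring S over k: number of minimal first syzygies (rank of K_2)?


Regular sequence => Koszul complex is the minimal free resolution.
Syz_1 minimally generated by Koszul relations f_i*e_j - f_j*e_i (i<j): mu(Syz_1) = beta_2 = C(m,2) = m(m-1)/2
m=31
31*30/2 = 465


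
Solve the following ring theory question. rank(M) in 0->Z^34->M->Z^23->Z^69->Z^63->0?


Alt sum=0:
(-1)^0*34 + (-1)^1*? + (-1)^2*23 + (-1)^3*69 + (-1)^4*63=0
rank(M)=51


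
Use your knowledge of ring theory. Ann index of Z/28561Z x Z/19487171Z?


Exponent = lcm of the cyclic orders; pairwise coprime => product.
13^4*11^7=28561*19487171=556573090931
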